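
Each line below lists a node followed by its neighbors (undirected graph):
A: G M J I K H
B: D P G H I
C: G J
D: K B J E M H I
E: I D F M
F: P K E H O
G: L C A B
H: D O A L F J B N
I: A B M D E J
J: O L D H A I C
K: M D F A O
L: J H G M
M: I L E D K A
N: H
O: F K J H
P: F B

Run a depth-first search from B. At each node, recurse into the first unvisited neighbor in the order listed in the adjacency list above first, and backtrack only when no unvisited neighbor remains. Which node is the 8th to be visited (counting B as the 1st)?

L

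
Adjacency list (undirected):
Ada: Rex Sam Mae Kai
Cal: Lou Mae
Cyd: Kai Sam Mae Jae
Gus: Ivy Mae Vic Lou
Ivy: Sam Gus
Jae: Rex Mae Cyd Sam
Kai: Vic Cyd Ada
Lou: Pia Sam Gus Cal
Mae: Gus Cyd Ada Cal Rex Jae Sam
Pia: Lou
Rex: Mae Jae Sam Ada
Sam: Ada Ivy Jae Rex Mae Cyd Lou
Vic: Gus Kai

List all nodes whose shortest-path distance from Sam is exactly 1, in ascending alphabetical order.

Level 0: Sam
Level 1: Ada, Cyd, Ivy, Jae, Lou, Mae, Rex
Level 2: Cal, Gus, Kai, Pia
Level 3: Vic

Ada, Cyd, Ivy, Jae, Lou, Mae, Rex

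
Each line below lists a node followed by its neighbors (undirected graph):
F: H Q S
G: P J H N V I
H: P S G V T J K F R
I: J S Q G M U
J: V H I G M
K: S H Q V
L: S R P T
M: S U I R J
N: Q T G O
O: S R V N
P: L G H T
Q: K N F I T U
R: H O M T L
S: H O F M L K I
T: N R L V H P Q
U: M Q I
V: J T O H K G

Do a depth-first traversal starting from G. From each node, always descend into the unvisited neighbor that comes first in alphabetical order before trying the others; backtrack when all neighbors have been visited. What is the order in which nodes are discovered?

Visit G
G → H
H → F
F → Q
Q → I
I → J
J → M
M → R
R → L
L → P
P → T
T → N
N → O
O → S
S → K
K → V
M → U

G H F Q I J M R L P T N O S K V U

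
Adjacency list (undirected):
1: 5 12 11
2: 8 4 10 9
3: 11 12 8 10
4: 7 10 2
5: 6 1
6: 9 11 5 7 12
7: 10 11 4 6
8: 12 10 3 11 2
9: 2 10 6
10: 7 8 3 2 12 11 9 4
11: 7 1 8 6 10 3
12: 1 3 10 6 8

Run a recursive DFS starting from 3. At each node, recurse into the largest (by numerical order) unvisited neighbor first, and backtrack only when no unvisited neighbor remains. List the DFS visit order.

Visit 3
3 → 12
12 → 10
10 → 11
11 → 8
8 → 2
2 → 9
9 → 6
6 → 7
7 → 4
6 → 5
5 → 1

3 12 10 11 8 2 9 6 7 4 5 1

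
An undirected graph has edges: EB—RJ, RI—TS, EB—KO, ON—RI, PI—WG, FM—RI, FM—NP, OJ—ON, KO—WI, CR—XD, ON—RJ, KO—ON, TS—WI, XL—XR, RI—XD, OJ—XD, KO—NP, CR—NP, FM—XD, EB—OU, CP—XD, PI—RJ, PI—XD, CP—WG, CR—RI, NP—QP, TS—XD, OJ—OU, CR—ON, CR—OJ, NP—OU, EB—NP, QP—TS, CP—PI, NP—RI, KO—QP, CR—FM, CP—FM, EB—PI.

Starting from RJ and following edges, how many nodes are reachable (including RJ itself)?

17

BFS from RJ visits: RJ, PI, ON, EB, XD, WG, CP, RI, OJ, KO, CR, OU, NP, TS, FM, WI, QP
Reachable nodes: 17 of 19 total.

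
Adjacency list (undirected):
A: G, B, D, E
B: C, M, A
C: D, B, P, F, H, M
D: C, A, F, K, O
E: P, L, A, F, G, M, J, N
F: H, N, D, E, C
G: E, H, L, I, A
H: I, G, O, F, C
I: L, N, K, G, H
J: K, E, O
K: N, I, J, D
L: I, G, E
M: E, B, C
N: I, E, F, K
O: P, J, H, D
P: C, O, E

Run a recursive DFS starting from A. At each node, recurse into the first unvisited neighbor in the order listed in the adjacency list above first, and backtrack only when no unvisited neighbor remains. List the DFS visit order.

A G E P C D F H I L N K J O B M

Visit A
A → G
G → E
E → P
P → C
C → D
D → F
F → H
H → I
I → L
I → N
N → K
K → J
J → O
C → B
B → M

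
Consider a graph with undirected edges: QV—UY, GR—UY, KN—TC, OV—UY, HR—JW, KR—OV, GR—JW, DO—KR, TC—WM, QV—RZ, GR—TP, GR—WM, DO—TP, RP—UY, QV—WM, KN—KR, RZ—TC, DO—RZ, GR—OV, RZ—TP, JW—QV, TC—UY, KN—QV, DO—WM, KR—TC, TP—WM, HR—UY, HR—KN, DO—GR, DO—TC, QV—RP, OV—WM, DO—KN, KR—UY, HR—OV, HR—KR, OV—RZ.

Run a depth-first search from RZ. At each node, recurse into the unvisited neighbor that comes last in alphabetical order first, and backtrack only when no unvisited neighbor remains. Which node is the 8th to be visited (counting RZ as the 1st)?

Visit RZ
RZ → TP
TP → WM
WM → TC
TC → UY
UY → RP
RP → QV
QV → KN
KN → KR
KR → OV
OV → HR
HR → JW
JW → GR
GR → DO

Visit order: RZ, TP, WM, TC, UY, RP, QV, KN, KR, OV, HR, JW, GR, DO

KN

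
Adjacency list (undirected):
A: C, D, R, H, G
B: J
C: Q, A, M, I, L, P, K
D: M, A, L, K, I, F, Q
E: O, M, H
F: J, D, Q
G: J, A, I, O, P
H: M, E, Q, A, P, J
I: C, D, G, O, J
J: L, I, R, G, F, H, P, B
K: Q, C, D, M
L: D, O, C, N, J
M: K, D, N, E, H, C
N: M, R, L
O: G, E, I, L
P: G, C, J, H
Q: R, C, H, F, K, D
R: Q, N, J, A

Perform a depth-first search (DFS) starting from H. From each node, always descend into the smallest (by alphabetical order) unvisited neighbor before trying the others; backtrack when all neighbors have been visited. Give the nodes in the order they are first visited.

H, A, C, I, D, F, J, B, G, O, E, M, K, Q, R, N, L, P

Visit H
H → A
A → C
C → I
I → D
D → F
F → J
J → B
J → G
G → O
O → E
E → M
M → K
K → Q
Q → R
R → N
N → L
G → P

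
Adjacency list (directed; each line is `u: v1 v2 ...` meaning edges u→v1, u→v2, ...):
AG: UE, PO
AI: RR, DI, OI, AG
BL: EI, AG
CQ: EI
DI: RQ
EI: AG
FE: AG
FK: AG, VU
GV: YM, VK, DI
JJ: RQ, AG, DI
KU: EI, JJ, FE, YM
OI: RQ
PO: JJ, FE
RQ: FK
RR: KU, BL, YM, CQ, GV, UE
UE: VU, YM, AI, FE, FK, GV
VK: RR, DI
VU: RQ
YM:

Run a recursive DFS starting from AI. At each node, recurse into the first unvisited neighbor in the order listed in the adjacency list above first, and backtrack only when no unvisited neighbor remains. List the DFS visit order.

AI RR KU EI AG UE VU RQ FK YM FE GV VK DI PO JJ BL CQ OI

Visit AI
AI → RR
RR → KU
KU → EI
EI → AG
AG → UE
UE → VU
VU → RQ
RQ → FK
UE → YM
UE → FE
UE → GV
GV → VK
VK → DI
AG → PO
PO → JJ
RR → BL
RR → CQ
AI → OI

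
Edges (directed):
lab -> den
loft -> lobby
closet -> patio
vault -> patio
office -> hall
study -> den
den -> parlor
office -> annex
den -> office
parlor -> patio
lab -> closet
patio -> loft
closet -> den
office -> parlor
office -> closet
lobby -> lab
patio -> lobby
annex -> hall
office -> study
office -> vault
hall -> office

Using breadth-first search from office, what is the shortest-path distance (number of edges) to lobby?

3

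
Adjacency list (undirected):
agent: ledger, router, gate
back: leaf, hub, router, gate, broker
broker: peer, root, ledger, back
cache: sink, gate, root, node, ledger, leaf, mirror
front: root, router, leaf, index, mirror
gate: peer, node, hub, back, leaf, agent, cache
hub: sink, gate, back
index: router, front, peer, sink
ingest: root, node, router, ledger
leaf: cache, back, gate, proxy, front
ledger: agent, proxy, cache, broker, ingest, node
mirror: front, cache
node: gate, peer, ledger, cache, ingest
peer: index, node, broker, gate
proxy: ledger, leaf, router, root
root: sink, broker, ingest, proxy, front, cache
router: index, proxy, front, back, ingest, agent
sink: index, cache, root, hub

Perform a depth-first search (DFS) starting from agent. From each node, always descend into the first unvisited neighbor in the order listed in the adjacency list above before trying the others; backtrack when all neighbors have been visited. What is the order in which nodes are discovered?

agent, ledger, proxy, leaf, cache, sink, index, router, front, root, broker, peer, node, gate, hub, back, ingest, mirror

Visit agent
agent → ledger
ledger → proxy
proxy → leaf
leaf → cache
cache → sink
sink → index
index → router
router → front
front → root
root → broker
broker → peer
peer → node
node → gate
gate → hub
hub → back
node → ingest
front → mirror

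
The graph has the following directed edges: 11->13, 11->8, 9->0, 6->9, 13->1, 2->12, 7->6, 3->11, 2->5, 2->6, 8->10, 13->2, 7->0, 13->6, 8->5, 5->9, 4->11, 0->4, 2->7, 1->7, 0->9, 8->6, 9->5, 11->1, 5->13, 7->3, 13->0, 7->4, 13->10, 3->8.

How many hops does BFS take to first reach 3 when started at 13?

3

Level 0: 13
Level 1: 0, 1, 2, 6, 10
Level 2: 4, 5, 7, 9, 12
Level 3: 3, 11
Level 4: 8
3 first appears at level 3.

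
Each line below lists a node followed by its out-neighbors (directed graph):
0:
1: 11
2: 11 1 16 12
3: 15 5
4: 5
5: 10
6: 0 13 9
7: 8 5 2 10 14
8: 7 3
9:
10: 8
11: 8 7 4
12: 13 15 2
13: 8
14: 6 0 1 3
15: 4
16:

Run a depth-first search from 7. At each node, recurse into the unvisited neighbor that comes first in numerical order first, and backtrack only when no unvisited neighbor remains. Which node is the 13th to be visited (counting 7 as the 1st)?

16

Visit 7
7 → 2
2 → 1
1 → 11
11 → 4
4 → 5
5 → 10
10 → 8
8 → 3
3 → 15
2 → 12
12 → 13
2 → 16
7 → 14
14 → 0
14 → 6
6 → 9

Visit order: 7, 2, 1, 11, 4, 5, 10, 8, 3, 15, 12, 13, 16, 14, 0, 6, 9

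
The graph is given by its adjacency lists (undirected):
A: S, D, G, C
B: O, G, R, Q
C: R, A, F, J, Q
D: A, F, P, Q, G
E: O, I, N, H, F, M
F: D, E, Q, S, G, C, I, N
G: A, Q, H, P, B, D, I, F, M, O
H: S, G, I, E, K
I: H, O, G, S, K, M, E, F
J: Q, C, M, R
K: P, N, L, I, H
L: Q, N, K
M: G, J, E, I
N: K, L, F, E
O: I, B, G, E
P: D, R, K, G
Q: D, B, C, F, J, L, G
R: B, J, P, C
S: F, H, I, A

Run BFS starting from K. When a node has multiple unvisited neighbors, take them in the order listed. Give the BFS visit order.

K, P, N, L, I, H, D, R, G, F, E, Q, O, S, M, A, B, J, C

Visit K; enqueue P, N, L, I, H → queue [P, N, L, I, H]
Visit P; enqueue D, R, G → queue [N, L, I, H, D, R, G]
Visit N; enqueue F, E → queue [L, I, H, D, R, G, F, E]
Visit L; enqueue Q → queue [I, H, D, R, G, F, E, Q]
Visit I; enqueue O, S, M → queue [H, D, R, G, F, E, Q, O, S, M]
Visit H → queue [D, R, G, F, E, Q, O, S, M]
Visit D; enqueue A → queue [R, G, F, E, Q, O, S, M, A]
Visit R; enqueue B, J, C → queue [G, F, E, Q, O, S, M, A, B, J, C]
Visit G → queue [F, E, Q, O, S, M, A, B, J, C]
Visit F → queue [E, Q, O, S, M, A, B, J, C]
Visit E → queue [Q, O, S, M, A, B, J, C]
Visit Q → queue [O, S, M, A, B, J, C]
Visit O → queue [S, M, A, B, J, C]
Visit S → queue [M, A, B, J, C]
Visit M → queue [A, B, J, C]
Visit A → queue [B, J, C]
Visit B → queue [J, C]
Visit J → queue [C]
Visit C → queue []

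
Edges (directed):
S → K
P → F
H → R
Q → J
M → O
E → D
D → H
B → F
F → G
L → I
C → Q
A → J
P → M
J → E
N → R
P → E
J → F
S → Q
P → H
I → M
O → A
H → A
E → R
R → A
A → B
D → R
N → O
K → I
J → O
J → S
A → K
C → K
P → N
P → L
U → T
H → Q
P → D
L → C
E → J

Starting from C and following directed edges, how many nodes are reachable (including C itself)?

BFS from C visits: C, Q, K, J, I, S, O, F, E, M, A, G, R, D, B, H
Reachable nodes: 16 of 21 total.

16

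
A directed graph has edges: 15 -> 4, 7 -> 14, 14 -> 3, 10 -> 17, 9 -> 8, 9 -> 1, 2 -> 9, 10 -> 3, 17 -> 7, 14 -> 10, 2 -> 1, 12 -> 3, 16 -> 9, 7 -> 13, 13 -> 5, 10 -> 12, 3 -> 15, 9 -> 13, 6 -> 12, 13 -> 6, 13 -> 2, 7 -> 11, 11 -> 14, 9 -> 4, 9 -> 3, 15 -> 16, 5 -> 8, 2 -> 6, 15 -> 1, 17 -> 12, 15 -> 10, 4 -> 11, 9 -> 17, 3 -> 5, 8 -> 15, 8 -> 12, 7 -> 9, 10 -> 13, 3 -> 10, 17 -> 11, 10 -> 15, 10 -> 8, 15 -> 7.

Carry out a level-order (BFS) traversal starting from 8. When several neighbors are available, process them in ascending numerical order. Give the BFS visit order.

Visit 8; enqueue 12, 15 → queue [12, 15]
Visit 12; enqueue 3 → queue [15, 3]
Visit 15; enqueue 1, 4, 7, 10, 16 → queue [3, 1, 4, 7, 10, 16]
Visit 3; enqueue 5 → queue [1, 4, 7, 10, 16, 5]
Visit 1 → queue [4, 7, 10, 16, 5]
Visit 4; enqueue 11 → queue [7, 10, 16, 5, 11]
Visit 7; enqueue 9, 13, 14 → queue [10, 16, 5, 11, 9, 13, 14]
Visit 10; enqueue 17 → queue [16, 5, 11, 9, 13, 14, 17]
Visit 16 → queue [5, 11, 9, 13, 14, 17]
Visit 5 → queue [11, 9, 13, 14, 17]
Visit 11 → queue [9, 13, 14, 17]
Visit 9 → queue [13, 14, 17]
Visit 13; enqueue 2, 6 → queue [14, 17, 2, 6]
Visit 14 → queue [17, 2, 6]
Visit 17 → queue [2, 6]
Visit 2 → queue [6]
Visit 6 → queue []

8 → 12 → 15 → 3 → 1 → 4 → 7 → 10 → 16 → 5 → 11 → 9 → 13 → 14 → 17 → 2 → 6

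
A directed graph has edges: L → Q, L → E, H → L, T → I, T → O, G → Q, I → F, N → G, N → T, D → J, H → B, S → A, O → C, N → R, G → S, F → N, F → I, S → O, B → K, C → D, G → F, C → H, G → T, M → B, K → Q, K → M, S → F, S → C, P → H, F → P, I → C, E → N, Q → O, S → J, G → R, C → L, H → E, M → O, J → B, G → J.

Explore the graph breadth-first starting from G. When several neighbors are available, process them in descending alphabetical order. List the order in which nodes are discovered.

Visit G; enqueue T, S, R, Q, J, F → queue [T, S, R, Q, J, F]
Visit T; enqueue O, I → queue [S, R, Q, J, F, O, I]
Visit S; enqueue C, A → queue [R, Q, J, F, O, I, C, A]
Visit R → queue [Q, J, F, O, I, C, A]
Visit Q → queue [J, F, O, I, C, A]
Visit J; enqueue B → queue [F, O, I, C, A, B]
Visit F; enqueue P, N → queue [O, I, C, A, B, P, N]
Visit O → queue [I, C, A, B, P, N]
Visit I → queue [C, A, B, P, N]
Visit C; enqueue L, H, D → queue [A, B, P, N, L, H, D]
Visit A → queue [B, P, N, L, H, D]
Visit B; enqueue K → queue [P, N, L, H, D, K]
Visit P → queue [N, L, H, D, K]
Visit N → queue [L, H, D, K]
Visit L; enqueue E → queue [H, D, K, E]
Visit H → queue [D, K, E]
Visit D → queue [K, E]
Visit K; enqueue M → queue [E, M]
Visit E → queue [M]
Visit M → queue []

G, T, S, R, Q, J, F, O, I, C, A, B, P, N, L, H, D, K, E, M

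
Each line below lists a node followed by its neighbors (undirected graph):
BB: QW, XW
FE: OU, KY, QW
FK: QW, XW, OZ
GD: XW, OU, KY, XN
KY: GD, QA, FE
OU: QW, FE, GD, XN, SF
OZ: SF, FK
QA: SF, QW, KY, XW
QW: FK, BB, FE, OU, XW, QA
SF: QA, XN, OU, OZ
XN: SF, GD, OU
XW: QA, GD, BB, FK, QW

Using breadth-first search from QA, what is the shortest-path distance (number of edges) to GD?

Level 0: QA
Level 1: KY, QW, SF, XW
Level 2: BB, FE, FK, GD, OU, OZ, XN
GD first appears at level 2.

2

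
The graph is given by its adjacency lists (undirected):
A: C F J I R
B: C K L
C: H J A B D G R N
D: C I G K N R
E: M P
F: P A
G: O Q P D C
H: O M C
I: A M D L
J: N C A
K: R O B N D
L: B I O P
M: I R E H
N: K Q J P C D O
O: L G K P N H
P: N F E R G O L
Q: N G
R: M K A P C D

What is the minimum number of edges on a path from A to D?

2

Level 0: A
Level 1: C, F, I, J, R
Level 2: B, D, G, H, K, L, M, N, P
Level 3: E, O, Q
D first appears at level 2.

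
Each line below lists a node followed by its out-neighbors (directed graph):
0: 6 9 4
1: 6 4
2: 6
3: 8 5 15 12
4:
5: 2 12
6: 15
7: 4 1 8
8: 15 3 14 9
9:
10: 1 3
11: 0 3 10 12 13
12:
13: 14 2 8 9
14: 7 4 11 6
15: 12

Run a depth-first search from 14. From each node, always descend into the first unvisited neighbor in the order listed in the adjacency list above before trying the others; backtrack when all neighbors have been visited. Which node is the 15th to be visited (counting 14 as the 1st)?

10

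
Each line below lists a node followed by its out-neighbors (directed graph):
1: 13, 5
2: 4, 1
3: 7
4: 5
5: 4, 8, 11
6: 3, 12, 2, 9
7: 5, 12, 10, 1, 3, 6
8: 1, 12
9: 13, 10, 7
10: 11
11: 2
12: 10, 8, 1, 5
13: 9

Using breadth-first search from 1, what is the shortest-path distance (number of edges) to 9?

2

Level 0: 1
Level 1: 5, 13
Level 2: 4, 8, 9, 11
Level 3: 2, 7, 10, 12
Level 4: 3, 6
9 first appears at level 2.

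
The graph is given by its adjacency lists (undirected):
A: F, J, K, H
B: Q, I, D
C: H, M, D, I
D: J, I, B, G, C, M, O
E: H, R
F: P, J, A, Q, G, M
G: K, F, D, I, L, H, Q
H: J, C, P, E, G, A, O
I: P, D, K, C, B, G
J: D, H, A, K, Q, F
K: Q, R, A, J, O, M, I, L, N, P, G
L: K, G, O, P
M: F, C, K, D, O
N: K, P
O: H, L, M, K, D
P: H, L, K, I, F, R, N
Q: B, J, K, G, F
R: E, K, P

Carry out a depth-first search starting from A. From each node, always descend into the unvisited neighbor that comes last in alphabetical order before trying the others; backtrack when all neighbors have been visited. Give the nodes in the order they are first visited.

A, K, R, P, N, L, O, M, F, Q, J, H, G, I, D, C, B, E

Visit A
A → K
K → R
R → P
P → N
P → L
L → O
O → M
M → F
F → Q
Q → J
J → H
H → G
G → I
I → D
D → C
D → B
H → E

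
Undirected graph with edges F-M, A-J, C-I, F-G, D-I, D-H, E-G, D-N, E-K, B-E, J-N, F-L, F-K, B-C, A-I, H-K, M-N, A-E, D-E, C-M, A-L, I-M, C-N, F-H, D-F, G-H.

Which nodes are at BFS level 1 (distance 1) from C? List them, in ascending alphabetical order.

Level 0: C
Level 1: B, I, M, N
Level 2: A, D, E, F, J
Level 3: G, H, K, L

B, I, M, N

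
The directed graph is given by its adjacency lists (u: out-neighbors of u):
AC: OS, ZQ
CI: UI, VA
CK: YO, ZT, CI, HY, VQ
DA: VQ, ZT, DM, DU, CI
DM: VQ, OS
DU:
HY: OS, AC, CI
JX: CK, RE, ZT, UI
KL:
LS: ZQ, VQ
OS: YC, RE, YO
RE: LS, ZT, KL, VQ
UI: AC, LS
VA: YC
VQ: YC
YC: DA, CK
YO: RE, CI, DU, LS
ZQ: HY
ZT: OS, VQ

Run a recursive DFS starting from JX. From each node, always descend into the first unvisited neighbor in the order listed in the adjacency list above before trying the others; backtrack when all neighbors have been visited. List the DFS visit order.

Visit JX
JX → CK
CK → YO
YO → RE
RE → LS
LS → ZQ
ZQ → HY
HY → OS
OS → YC
YC → DA
DA → VQ
DA → ZT
DA → DM
DA → DU
DA → CI
CI → UI
UI → AC
CI → VA
RE → KL

JX, CK, YO, RE, LS, ZQ, HY, OS, YC, DA, VQ, ZT, DM, DU, CI, UI, AC, VA, KL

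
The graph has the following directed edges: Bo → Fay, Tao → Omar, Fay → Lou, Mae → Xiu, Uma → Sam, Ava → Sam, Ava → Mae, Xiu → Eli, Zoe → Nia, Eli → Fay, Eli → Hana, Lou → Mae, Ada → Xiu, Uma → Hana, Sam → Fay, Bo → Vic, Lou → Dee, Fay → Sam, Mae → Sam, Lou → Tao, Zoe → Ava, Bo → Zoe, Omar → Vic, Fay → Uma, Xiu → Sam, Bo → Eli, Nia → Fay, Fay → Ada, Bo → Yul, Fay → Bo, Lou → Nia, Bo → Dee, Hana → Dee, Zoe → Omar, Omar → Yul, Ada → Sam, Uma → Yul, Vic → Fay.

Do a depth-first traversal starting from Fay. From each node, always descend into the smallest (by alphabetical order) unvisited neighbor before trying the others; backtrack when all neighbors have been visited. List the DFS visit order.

Visit Fay
Fay → Ada
Ada → Sam
Ada → Xiu
Xiu → Eli
Eli → Hana
Hana → Dee
Fay → Bo
Bo → Vic
Bo → Yul
Bo → Zoe
Zoe → Ava
Ava → Mae
Zoe → Nia
Zoe → Omar
Fay → Lou
Lou → Tao
Fay → Uma

Fay, Ada, Sam, Xiu, Eli, Hana, Dee, Bo, Vic, Yul, Zoe, Ava, Mae, Nia, Omar, Lou, Tao, Uma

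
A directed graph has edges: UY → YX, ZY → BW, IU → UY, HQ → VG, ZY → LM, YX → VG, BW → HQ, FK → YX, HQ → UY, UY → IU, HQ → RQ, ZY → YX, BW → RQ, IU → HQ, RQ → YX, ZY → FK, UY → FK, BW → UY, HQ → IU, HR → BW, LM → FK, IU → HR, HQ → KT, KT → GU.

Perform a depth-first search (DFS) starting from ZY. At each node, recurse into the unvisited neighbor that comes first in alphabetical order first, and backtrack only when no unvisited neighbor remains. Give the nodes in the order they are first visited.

ZY, BW, HQ, IU, HR, UY, FK, YX, VG, KT, GU, RQ, LM

Visit ZY
ZY → BW
BW → HQ
HQ → IU
IU → HR
IU → UY
UY → FK
FK → YX
YX → VG
HQ → KT
KT → GU
HQ → RQ
ZY → LM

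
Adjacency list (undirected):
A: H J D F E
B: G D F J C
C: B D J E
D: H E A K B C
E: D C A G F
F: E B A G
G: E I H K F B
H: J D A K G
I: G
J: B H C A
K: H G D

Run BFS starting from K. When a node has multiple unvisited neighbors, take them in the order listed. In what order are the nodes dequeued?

Visit K; enqueue H, G, D → queue [H, G, D]
Visit H; enqueue J, A → queue [G, D, J, A]
Visit G; enqueue E, I, F, B → queue [D, J, A, E, I, F, B]
Visit D; enqueue C → queue [J, A, E, I, F, B, C]
Visit J → queue [A, E, I, F, B, C]
Visit A → queue [E, I, F, B, C]
Visit E → queue [I, F, B, C]
Visit I → queue [F, B, C]
Visit F → queue [B, C]
Visit B → queue [C]
Visit C → queue []

K H G D J A E I F B C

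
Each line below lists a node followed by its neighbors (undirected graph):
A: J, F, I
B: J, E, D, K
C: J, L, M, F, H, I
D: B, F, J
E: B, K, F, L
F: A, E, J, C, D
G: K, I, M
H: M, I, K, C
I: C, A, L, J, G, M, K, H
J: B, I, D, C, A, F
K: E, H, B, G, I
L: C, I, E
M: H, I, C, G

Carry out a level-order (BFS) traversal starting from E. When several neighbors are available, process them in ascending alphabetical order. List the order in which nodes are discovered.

Visit E; enqueue B, F, K, L → queue [B, F, K, L]
Visit B; enqueue D, J → queue [F, K, L, D, J]
Visit F; enqueue A, C → queue [K, L, D, J, A, C]
Visit K; enqueue G, H, I → queue [L, D, J, A, C, G, H, I]
Visit L → queue [D, J, A, C, G, H, I]
Visit D → queue [J, A, C, G, H, I]
Visit J → queue [A, C, G, H, I]
Visit A → queue [C, G, H, I]
Visit C; enqueue M → queue [G, H, I, M]
Visit G → queue [H, I, M]
Visit H → queue [I, M]
Visit I → queue [M]
Visit M → queue []

E -> B -> F -> K -> L -> D -> J -> A -> C -> G -> H -> I -> M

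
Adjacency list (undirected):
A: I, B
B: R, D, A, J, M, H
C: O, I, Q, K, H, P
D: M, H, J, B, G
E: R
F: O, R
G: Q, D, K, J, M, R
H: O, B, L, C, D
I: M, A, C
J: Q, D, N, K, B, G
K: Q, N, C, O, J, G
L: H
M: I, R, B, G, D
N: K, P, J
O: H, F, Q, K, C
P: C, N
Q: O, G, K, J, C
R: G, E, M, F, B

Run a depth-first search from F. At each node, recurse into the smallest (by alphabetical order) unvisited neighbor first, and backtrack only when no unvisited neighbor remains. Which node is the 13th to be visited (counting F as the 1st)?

Visit F
F → O
O → C
C → H
H → B
B → A
A → I
I → M
M → D
D → G
G → J
J → K
K → N
N → P
K → Q
G → R
R → E
H → L

Visit order: F, O, C, H, B, A, I, M, D, G, J, K, N, P, Q, R, E, L

N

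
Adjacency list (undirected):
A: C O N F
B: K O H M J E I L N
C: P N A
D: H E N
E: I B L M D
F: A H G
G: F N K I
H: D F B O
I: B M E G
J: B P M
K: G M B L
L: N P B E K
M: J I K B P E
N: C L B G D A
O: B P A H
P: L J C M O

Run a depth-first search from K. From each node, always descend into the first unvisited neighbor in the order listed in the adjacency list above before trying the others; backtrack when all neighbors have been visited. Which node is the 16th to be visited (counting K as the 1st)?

Visit K
K → G
G → F
F → A
A → C
C → P
P → L
L → N
N → B
B → O
O → H
H → D
D → E
E → I
I → M
M → J

Visit order: K, G, F, A, C, P, L, N, B, O, H, D, E, I, M, J

J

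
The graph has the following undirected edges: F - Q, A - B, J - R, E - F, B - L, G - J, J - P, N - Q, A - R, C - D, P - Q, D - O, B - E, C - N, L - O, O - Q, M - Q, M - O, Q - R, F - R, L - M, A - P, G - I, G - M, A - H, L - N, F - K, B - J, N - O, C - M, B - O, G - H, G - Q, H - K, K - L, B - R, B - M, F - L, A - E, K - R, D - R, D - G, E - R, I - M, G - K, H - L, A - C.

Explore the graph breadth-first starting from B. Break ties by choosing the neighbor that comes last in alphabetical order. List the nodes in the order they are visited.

B, R, O, M, L, J, E, A, Q, K, F, D, N, I, G, C, H, P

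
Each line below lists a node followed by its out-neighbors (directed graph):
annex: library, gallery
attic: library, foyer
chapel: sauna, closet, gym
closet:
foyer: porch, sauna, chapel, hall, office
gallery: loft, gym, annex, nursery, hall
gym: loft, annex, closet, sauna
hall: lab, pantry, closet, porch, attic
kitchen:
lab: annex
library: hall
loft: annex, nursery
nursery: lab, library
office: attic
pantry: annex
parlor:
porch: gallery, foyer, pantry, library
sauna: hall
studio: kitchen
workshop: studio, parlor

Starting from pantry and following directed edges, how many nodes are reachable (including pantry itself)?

16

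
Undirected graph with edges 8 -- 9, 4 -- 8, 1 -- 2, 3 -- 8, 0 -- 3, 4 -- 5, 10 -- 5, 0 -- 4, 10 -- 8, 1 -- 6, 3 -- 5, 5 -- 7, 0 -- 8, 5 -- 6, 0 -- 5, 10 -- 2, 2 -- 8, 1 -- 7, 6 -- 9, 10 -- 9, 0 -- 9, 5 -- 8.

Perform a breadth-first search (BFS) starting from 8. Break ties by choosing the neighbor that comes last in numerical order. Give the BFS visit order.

Visit 8; enqueue 10, 9, 5, 4, 3, 2, 0 → queue [10, 9, 5, 4, 3, 2, 0]
Visit 10 → queue [9, 5, 4, 3, 2, 0]
Visit 9; enqueue 6 → queue [5, 4, 3, 2, 0, 6]
Visit 5; enqueue 7 → queue [4, 3, 2, 0, 6, 7]
Visit 4 → queue [3, 2, 0, 6, 7]
Visit 3 → queue [2, 0, 6, 7]
Visit 2; enqueue 1 → queue [0, 6, 7, 1]
Visit 0 → queue [6, 7, 1]
Visit 6 → queue [7, 1]
Visit 7 → queue [1]
Visit 1 → queue []

8 -> 10 -> 9 -> 5 -> 4 -> 3 -> 2 -> 0 -> 6 -> 7 -> 1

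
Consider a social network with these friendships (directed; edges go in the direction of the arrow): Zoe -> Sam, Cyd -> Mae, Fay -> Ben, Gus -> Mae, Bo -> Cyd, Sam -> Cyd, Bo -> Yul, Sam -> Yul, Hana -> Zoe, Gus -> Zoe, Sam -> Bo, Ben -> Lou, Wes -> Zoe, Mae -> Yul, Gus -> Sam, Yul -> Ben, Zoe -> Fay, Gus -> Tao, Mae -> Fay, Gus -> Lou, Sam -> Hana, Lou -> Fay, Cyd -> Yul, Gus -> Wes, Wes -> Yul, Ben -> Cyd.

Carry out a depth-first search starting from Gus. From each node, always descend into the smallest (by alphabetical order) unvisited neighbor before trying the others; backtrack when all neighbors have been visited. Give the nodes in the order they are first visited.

Gus, Lou, Fay, Ben, Cyd, Mae, Yul, Sam, Bo, Hana, Zoe, Tao, Wes

Visit Gus
Gus → Lou
Lou → Fay
Fay → Ben
Ben → Cyd
Cyd → Mae
Mae → Yul
Gus → Sam
Sam → Bo
Sam → Hana
Hana → Zoe
Gus → Tao
Gus → Wes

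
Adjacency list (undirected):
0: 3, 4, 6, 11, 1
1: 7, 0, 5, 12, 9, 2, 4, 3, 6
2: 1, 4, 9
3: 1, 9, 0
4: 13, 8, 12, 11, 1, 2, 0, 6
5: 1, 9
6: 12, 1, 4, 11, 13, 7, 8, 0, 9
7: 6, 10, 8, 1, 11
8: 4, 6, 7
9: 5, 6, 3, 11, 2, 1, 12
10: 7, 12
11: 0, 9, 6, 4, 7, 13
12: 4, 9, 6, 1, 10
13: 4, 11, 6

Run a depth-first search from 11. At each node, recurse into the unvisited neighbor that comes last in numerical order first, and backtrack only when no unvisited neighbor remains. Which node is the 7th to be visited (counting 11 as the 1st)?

8

Visit 11
11 → 13
13 → 6
6 → 12
12 → 10
10 → 7
7 → 8
8 → 4
4 → 2
2 → 9
9 → 5
5 → 1
1 → 3
3 → 0

Visit order: 11, 13, 6, 12, 10, 7, 8, 4, 2, 9, 5, 1, 3, 0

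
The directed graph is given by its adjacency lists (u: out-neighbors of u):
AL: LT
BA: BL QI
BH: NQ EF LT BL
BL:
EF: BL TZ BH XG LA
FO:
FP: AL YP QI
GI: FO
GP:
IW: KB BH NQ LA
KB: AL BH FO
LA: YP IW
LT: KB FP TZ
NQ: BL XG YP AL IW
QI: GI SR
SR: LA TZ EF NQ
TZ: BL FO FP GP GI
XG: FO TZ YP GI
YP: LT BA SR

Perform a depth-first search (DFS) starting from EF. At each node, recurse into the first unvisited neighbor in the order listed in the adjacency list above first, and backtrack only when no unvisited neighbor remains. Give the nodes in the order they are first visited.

EF, BL, TZ, FO, FP, AL, LT, KB, BH, NQ, XG, YP, BA, QI, GI, SR, LA, IW, GP

Visit EF
EF → BL
EF → TZ
TZ → FO
TZ → FP
FP → AL
AL → LT
LT → KB
KB → BH
BH → NQ
NQ → XG
XG → YP
YP → BA
BA → QI
QI → GI
QI → SR
SR → LA
LA → IW
TZ → GP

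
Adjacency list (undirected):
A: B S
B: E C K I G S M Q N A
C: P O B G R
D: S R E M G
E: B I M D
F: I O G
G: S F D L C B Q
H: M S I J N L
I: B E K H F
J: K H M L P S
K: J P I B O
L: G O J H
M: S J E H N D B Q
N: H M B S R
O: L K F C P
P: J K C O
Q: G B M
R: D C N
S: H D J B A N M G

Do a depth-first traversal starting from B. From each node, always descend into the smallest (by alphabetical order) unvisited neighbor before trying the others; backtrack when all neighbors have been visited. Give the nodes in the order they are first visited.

Visit B
B → A
A → S
S → D
D → E
E → I
I → F
F → G
G → C
C → O
O → K
K → J
J → H
H → L
H → M
M → N
N → R
M → Q
J → P

B -> A -> S -> D -> E -> I -> F -> G -> C -> O -> K -> J -> H -> L -> M -> N -> R -> Q -> P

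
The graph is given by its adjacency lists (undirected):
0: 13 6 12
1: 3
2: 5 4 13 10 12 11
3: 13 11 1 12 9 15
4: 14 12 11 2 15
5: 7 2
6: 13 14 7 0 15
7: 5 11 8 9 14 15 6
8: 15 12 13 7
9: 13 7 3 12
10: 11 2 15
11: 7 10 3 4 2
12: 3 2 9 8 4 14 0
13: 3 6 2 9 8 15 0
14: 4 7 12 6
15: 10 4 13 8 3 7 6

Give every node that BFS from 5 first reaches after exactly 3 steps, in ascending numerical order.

0, 3

Level 0: 5
Level 1: 2, 7
Level 2: 4, 6, 8, 9, 10, 11, 12, 13, 14, 15
Level 3: 0, 3
Level 4: 1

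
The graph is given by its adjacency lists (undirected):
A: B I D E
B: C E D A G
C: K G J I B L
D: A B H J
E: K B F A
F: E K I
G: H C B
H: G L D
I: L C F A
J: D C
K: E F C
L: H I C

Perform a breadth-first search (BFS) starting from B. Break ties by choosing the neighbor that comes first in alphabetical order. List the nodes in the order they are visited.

B, A, C, D, E, G, I, J, K, L, H, F

Visit B; enqueue A, C, D, E, G → queue [A, C, D, E, G]
Visit A; enqueue I → queue [C, D, E, G, I]
Visit C; enqueue J, K, L → queue [D, E, G, I, J, K, L]
Visit D; enqueue H → queue [E, G, I, J, K, L, H]
Visit E; enqueue F → queue [G, I, J, K, L, H, F]
Visit G → queue [I, J, K, L, H, F]
Visit I → queue [J, K, L, H, F]
Visit J → queue [K, L, H, F]
Visit K → queue [L, H, F]
Visit L → queue [H, F]
Visit H → queue [F]
Visit F → queue []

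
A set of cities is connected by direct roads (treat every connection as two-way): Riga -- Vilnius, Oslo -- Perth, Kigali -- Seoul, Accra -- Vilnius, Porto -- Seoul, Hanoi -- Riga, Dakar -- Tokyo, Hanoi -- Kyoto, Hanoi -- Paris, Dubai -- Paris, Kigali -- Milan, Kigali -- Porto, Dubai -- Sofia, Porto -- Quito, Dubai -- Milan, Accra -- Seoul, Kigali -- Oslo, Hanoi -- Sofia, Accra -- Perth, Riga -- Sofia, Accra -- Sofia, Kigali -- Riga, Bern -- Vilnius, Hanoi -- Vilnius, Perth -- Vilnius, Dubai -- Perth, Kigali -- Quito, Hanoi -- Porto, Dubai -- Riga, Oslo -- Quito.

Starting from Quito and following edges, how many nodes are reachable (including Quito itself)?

BFS from Quito visits: Quito, Kigali, Oslo, Porto, Milan, Riga, Seoul, Perth, Hanoi, Dubai, Sofia, Vilnius, Accra, Kyoto, Paris, Bern
Reachable nodes: 16 of 18 total.

16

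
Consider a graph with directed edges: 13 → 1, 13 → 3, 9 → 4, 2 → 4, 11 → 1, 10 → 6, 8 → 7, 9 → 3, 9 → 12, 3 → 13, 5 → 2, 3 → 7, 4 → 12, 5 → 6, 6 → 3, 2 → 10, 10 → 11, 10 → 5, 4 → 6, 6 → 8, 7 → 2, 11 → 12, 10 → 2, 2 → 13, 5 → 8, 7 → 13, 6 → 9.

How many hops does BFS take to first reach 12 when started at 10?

Level 0: 10
Level 1: 2, 5, 6, 11
Level 2: 1, 3, 4, 8, 9, 12, 13
Level 3: 7
12 first appears at level 2.

2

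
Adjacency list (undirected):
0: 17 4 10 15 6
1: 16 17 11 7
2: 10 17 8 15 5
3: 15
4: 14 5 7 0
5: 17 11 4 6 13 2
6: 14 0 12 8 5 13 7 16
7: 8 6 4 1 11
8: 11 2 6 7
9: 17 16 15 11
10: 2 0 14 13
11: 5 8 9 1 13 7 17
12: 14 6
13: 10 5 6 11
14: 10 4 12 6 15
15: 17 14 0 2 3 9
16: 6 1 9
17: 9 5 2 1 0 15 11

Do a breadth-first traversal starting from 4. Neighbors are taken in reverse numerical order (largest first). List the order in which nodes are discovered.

4 → 14 → 7 → 5 → 0 → 15 → 12 → 10 → 6 → 11 → 8 → 1 → 17 → 13 → 2 → 9 → 3 → 16

Visit 4; enqueue 14, 7, 5, 0 → queue [14, 7, 5, 0]
Visit 14; enqueue 15, 12, 10, 6 → queue [7, 5, 0, 15, 12, 10, 6]
Visit 7; enqueue 11, 8, 1 → queue [5, 0, 15, 12, 10, 6, 11, 8, 1]
Visit 5; enqueue 17, 13, 2 → queue [0, 15, 12, 10, 6, 11, 8, 1, 17, 13, 2]
Visit 0 → queue [15, 12, 10, 6, 11, 8, 1, 17, 13, 2]
Visit 15; enqueue 9, 3 → queue [12, 10, 6, 11, 8, 1, 17, 13, 2, 9, 3]
Visit 12 → queue [10, 6, 11, 8, 1, 17, 13, 2, 9, 3]
Visit 10 → queue [6, 11, 8, 1, 17, 13, 2, 9, 3]
Visit 6; enqueue 16 → queue [11, 8, 1, 17, 13, 2, 9, 3, 16]
Visit 11 → queue [8, 1, 17, 13, 2, 9, 3, 16]
Visit 8 → queue [1, 17, 13, 2, 9, 3, 16]
Visit 1 → queue [17, 13, 2, 9, 3, 16]
Visit 17 → queue [13, 2, 9, 3, 16]
Visit 13 → queue [2, 9, 3, 16]
Visit 2 → queue [9, 3, 16]
Visit 9 → queue [3, 16]
Visit 3 → queue [16]
Visit 16 → queue []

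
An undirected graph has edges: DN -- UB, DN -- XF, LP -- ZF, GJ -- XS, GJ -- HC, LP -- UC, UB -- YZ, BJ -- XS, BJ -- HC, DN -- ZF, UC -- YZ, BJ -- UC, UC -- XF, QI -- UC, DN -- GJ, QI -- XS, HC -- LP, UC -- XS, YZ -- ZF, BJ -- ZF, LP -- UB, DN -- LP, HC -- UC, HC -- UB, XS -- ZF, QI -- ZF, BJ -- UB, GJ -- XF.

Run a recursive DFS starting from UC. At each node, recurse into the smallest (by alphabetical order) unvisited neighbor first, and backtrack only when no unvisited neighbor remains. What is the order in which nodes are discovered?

Visit UC
UC → BJ
BJ → HC
HC → GJ
GJ → DN
DN → LP
LP → UB
UB → YZ
YZ → ZF
ZF → QI
QI → XS
DN → XF

UC BJ HC GJ DN LP UB YZ ZF QI XS XF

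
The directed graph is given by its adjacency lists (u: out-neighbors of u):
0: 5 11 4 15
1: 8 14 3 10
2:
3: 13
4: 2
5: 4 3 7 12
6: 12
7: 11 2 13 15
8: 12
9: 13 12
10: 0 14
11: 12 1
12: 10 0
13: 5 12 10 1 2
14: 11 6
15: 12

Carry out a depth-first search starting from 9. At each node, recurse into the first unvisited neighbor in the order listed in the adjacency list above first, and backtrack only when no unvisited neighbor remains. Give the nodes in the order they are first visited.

9, 13, 5, 4, 2, 3, 7, 11, 12, 10, 0, 15, 14, 6, 1, 8

Visit 9
9 → 13
13 → 5
5 → 4
4 → 2
5 → 3
5 → 7
7 → 11
11 → 12
12 → 10
10 → 0
0 → 15
10 → 14
14 → 6
11 → 1
1 → 8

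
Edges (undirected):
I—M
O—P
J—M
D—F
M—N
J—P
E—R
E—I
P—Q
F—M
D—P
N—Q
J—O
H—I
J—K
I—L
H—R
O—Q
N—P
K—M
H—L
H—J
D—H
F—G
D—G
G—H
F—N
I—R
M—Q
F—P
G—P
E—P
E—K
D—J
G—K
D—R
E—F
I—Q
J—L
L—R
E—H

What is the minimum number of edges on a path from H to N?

3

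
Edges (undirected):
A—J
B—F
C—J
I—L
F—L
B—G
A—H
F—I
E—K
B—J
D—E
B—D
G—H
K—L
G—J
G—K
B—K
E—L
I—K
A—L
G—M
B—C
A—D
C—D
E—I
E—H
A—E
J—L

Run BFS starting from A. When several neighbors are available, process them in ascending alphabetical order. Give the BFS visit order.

Visit A; enqueue D, E, H, J, L → queue [D, E, H, J, L]
Visit D; enqueue B, C → queue [E, H, J, L, B, C]
Visit E; enqueue I, K → queue [H, J, L, B, C, I, K]
Visit H; enqueue G → queue [J, L, B, C, I, K, G]
Visit J → queue [L, B, C, I, K, G]
Visit L; enqueue F → queue [B, C, I, K, G, F]
Visit B → queue [C, I, K, G, F]
Visit C → queue [I, K, G, F]
Visit I → queue [K, G, F]
Visit K → queue [G, F]
Visit G; enqueue M → queue [F, M]
Visit F → queue [M]
Visit M → queue []

A -> D -> E -> H -> J -> L -> B -> C -> I -> K -> G -> F -> M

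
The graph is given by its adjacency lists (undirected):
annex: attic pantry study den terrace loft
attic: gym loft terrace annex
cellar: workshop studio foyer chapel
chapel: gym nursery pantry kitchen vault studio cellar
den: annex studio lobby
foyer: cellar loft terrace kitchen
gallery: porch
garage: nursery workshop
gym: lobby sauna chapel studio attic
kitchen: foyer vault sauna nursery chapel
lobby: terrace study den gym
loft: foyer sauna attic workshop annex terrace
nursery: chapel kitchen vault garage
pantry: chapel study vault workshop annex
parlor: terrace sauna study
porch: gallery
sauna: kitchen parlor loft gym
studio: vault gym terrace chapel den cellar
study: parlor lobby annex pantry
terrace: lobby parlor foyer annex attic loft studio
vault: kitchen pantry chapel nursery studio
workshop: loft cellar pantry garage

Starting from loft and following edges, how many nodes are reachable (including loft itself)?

BFS from loft visits: loft, workshop, terrace, sauna, foyer, attic, annex, pantry, garage, cellar, studio, parlor, lobby, kitchen, gym, study, den, vault, chapel, nursery
Reachable nodes: 20 of 22 total.

20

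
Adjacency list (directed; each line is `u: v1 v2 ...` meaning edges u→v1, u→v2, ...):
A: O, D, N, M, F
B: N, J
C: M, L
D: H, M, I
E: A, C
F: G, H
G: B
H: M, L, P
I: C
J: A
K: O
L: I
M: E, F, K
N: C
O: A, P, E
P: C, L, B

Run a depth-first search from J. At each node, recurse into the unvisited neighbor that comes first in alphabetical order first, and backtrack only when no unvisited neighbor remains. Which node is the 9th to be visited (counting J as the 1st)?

Visit J
J → A
A → D
D → H
H → L
L → I
I → C
C → M
M → E
M → F
F → G
G → B
B → N
M → K
K → O
O → P

Visit order: J, A, D, H, L, I, C, M, E, F, G, B, N, K, O, P

E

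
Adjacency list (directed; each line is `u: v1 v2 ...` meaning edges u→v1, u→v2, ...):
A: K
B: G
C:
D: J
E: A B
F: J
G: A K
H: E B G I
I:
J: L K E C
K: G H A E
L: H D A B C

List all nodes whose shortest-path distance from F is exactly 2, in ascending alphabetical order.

C, E, K, L

Level 0: F
Level 1: J
Level 2: C, E, K, L
Level 3: A, B, D, G, H
Level 4: I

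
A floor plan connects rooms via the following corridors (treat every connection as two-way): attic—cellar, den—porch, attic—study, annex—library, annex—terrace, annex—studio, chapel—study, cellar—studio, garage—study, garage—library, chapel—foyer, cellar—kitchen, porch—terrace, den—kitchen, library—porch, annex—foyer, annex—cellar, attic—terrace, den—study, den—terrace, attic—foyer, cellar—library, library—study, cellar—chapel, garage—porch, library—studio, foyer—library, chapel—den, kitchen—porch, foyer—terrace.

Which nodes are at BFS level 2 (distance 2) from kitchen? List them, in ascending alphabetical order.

annex, attic, chapel, garage, library, studio, study, terrace

Level 0: kitchen
Level 1: cellar, den, porch
Level 2: annex, attic, chapel, garage, library, studio, study, terrace
Level 3: foyer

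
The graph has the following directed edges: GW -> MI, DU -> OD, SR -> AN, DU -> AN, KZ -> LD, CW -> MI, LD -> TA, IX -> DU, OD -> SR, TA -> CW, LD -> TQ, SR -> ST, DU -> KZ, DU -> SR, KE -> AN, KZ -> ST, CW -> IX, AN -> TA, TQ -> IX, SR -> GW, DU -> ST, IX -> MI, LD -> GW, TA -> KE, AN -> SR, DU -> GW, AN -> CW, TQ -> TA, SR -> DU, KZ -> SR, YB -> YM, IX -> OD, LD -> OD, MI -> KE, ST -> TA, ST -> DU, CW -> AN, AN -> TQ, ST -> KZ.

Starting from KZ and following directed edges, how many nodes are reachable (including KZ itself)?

14

BFS from KZ visits: KZ, ST, SR, LD, TA, DU, GW, AN, TQ, OD, KE, CW, MI, IX
Reachable nodes: 14 of 16 total.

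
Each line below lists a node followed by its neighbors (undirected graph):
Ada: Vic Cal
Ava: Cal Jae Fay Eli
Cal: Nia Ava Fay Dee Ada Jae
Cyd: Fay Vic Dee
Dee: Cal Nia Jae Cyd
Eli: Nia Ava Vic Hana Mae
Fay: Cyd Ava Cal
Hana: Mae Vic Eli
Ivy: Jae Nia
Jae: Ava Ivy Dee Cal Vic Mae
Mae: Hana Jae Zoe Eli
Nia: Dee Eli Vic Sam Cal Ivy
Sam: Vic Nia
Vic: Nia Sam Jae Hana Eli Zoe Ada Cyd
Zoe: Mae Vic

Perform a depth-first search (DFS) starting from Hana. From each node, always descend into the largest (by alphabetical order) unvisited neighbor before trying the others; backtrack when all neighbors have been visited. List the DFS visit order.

Hana, Vic, Zoe, Mae, Jae, Ivy, Nia, Sam, Eli, Ava, Fay, Cyd, Dee, Cal, Ada

Visit Hana
Hana → Vic
Vic → Zoe
Zoe → Mae
Mae → Jae
Jae → Ivy
Ivy → Nia
Nia → Sam
Nia → Eli
Eli → Ava
Ava → Fay
Fay → Cyd
Cyd → Dee
Dee → Cal
Cal → Ada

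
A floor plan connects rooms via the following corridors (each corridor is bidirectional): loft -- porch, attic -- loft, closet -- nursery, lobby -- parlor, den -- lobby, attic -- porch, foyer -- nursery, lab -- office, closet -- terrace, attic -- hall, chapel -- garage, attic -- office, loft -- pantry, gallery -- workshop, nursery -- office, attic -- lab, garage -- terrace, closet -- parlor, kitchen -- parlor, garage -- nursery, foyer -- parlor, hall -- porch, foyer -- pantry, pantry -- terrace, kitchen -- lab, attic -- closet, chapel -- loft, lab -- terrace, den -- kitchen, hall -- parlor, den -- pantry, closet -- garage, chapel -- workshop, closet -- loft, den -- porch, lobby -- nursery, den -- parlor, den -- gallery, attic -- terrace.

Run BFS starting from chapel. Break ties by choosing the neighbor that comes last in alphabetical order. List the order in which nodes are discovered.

chapel, workshop, loft, garage, gallery, porch, pantry, closet, attic, terrace, nursery, den, hall, foyer, parlor, office, lab, lobby, kitchen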